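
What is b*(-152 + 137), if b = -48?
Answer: 720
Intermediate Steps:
b*(-152 + 137) = -48*(-152 + 137) = -48*(-15) = 720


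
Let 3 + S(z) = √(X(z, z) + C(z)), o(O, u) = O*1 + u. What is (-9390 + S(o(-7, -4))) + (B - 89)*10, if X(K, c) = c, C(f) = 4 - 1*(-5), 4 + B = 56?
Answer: -9763 + I*√2 ≈ -9763.0 + 1.4142*I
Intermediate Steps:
B = 52 (B = -4 + 56 = 52)
C(f) = 9 (C(f) = 4 + 5 = 9)
o(O, u) = O + u
S(z) = -3 + √(9 + z) (S(z) = -3 + √(z + 9) = -3 + √(9 + z))
(-9390 + S(o(-7, -4))) + (B - 89)*10 = (-9390 + (-3 + √(9 + (-7 - 4)))) + (52 - 89)*10 = (-9390 + (-3 + √(9 - 11))) - 37*10 = (-9390 + (-3 + √(-2))) - 370 = (-9390 + (-3 + I*√2)) - 370 = (-9393 + I*√2) - 370 = -9763 + I*√2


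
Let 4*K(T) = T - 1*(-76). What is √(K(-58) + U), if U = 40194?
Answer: 3*√17866/2 ≈ 200.50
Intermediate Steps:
K(T) = 19 + T/4 (K(T) = (T - 1*(-76))/4 = (T + 76)/4 = (76 + T)/4 = 19 + T/4)
√(K(-58) + U) = √((19 + (¼)*(-58)) + 40194) = √((19 - 29/2) + 40194) = √(9/2 + 40194) = √(80397/2) = 3*√17866/2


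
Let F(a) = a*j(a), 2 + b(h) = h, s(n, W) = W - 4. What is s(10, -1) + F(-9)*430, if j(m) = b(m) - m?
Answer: 7735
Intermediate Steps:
s(n, W) = -4 + W
b(h) = -2 + h
j(m) = -2 (j(m) = (-2 + m) - m = -2)
F(a) = -2*a (F(a) = a*(-2) = -2*a)
s(10, -1) + F(-9)*430 = (-4 - 1) - 2*(-9)*430 = -5 + 18*430 = -5 + 7740 = 7735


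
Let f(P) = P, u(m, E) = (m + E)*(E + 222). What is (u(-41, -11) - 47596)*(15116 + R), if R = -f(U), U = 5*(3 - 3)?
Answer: -885313888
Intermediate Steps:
U = 0 (U = 5*0 = 0)
u(m, E) = (222 + E)*(E + m) (u(m, E) = (E + m)*(222 + E) = (222 + E)*(E + m))
R = 0 (R = -1*0 = 0)
(u(-41, -11) - 47596)*(15116 + R) = (((-11)**2 + 222*(-11) + 222*(-41) - 11*(-41)) - 47596)*(15116 + 0) = ((121 - 2442 - 9102 + 451) - 47596)*15116 = (-10972 - 47596)*15116 = -58568*15116 = -885313888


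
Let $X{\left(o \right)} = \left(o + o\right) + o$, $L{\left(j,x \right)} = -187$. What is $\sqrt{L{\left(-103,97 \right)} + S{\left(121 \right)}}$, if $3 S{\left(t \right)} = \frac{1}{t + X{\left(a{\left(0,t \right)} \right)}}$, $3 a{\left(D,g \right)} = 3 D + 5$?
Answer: $\frac{i \sqrt{2968770}}{126} \approx 13.675 i$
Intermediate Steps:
$a{\left(D,g \right)} = \frac{5}{3} + D$ ($a{\left(D,g \right)} = \frac{3 D + 5}{3} = \frac{5 + 3 D}{3} = \frac{5}{3} + D$)
$X{\left(o \right)} = 3 o$ ($X{\left(o \right)} = 2 o + o = 3 o$)
$S{\left(t \right)} = \frac{1}{3 \left(5 + t\right)}$ ($S{\left(t \right)} = \frac{1}{3 \left(t + 3 \left(\frac{5}{3} + 0\right)\right)} = \frac{1}{3 \left(t + 3 \cdot \frac{5}{3}\right)} = \frac{1}{3 \left(t + 5\right)} = \frac{1}{3 \left(5 + t\right)}$)
$\sqrt{L{\left(-103,97 \right)} + S{\left(121 \right)}} = \sqrt{-187 + \frac{1}{3 \left(5 + 121\right)}} = \sqrt{-187 + \frac{1}{3 \cdot 126}} = \sqrt{-187 + \frac{1}{3} \cdot \frac{1}{126}} = \sqrt{-187 + \frac{1}{378}} = \sqrt{- \frac{70685}{378}} = \frac{i \sqrt{2968770}}{126}$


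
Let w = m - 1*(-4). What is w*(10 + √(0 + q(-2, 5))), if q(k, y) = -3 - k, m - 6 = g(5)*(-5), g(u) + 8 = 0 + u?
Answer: 250 + 25*I ≈ 250.0 + 25.0*I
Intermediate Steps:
g(u) = -8 + u (g(u) = -8 + (0 + u) = -8 + u)
m = 21 (m = 6 + (-8 + 5)*(-5) = 6 - 3*(-5) = 6 + 15 = 21)
w = 25 (w = 21 - 1*(-4) = 21 + 4 = 25)
w*(10 + √(0 + q(-2, 5))) = 25*(10 + √(0 + (-3 - 1*(-2)))) = 25*(10 + √(0 + (-3 + 2))) = 25*(10 + √(0 - 1)) = 25*(10 + √(-1)) = 25*(10 + I) = 250 + 25*I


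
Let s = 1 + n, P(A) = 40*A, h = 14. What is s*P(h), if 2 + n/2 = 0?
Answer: -1680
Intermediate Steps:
n = -4 (n = -4 + 2*0 = -4 + 0 = -4)
s = -3 (s = 1 - 4 = -3)
s*P(h) = -120*14 = -3*560 = -1680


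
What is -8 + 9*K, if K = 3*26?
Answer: 694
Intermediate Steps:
K = 78
-8 + 9*K = -8 + 9*78 = -8 + 702 = 694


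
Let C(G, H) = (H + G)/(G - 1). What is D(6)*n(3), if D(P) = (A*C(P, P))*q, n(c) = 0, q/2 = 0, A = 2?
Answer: 0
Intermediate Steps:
q = 0 (q = 2*0 = 0)
C(G, H) = (G + H)/(-1 + G)
D(P) = 0 (D(P) = (2*((P + P)/(-1 + P)))*0 = (2*((2*P)/(-1 + P)))*0 = (2*(2*P/(-1 + P)))*0 = (4*P/(-1 + P))*0 = 0)
D(6)*n(3) = 0*0 = 0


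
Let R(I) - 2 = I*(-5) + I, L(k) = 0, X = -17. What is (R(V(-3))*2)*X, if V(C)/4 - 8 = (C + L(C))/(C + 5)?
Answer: 3468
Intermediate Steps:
V(C) = 32 + 4*C/(5 + C) (V(C) = 32 + 4*((C + 0)/(C + 5)) = 32 + 4*(C/(5 + C)) = 32 + 4*C/(5 + C))
R(I) = 2 - 4*I (R(I) = 2 + (I*(-5) + I) = 2 + (-5*I + I) = 2 - 4*I)
(R(V(-3))*2)*X = ((2 - 16*(40 + 9*(-3))/(5 - 3))*2)*(-17) = ((2 - 16*(40 - 27)/2)*2)*(-17) = ((2 - 16*13/2)*2)*(-17) = ((2 - 4*26)*2)*(-17) = ((2 - 104)*2)*(-17) = -102*2*(-17) = -204*(-17) = 3468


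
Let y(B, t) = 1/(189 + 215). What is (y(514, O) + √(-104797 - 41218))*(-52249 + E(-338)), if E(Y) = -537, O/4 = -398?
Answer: -26393/202 - 52786*I*√146015 ≈ -130.66 - 2.0171e+7*I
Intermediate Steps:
O = -1592 (O = 4*(-398) = -1592)
y(B, t) = 1/404
(y(514, O) + √(-104797 - 41218))*(-52249 + E(-338)) = (1/404 + √(-104797 - 41218))*(-52249 - 537) = (1/404 + √(-146015))*(-52786) = (1/404 + I*√146015)*(-52786) = -26393/202 - 52786*I*√146015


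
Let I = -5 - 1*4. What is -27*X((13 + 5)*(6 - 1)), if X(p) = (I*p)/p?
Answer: 243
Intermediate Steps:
I = -9 (I = -5 - 4 = -9)
X(p) = -9 (X(p) = (-9*p)/p = -9)
-27*X((13 + 5)*(6 - 1)) = -27*(-9) = 243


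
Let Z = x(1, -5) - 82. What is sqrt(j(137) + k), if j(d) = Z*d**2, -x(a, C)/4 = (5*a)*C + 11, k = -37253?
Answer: I*sqrt(525247) ≈ 724.74*I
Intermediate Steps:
x(a, C) = -44 - 20*C*a (x(a, C) = -4*((5*a)*C + 11) = -4*(5*C*a + 11) = -4*(11 + 5*C*a) = -44 - 20*C*a)
Z = -26 (Z = (-44 - 20*(-5)*1) - 82 = (-44 + 100) - 82 = 56 - 82 = -26)
j(d) = -26*d**2
sqrt(j(137) + k) = sqrt(-26*137**2 - 37253) = sqrt(-26*18769 - 37253) = sqrt(-487994 - 37253) = sqrt(-525247) = I*sqrt(525247)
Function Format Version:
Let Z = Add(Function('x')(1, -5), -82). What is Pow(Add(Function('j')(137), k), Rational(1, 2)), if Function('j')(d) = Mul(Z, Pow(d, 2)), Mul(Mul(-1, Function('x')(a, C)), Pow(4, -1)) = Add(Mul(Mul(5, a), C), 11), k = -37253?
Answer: Mul(I, Pow(525247, Rational(1, 2))) ≈ Mul(724.74, I)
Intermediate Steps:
Function('x')(a, C) = Add(-44, Mul(-20, C, a)) (Function('x')(a, C) = Mul(-4, Add(Mul(Mul(5, a), C), 11)) = Mul(-4, Add(Mul(5, C, a), 11)) = Mul(-4, Add(11, Mul(5, C, a))) = Add(-44, Mul(-20, C, a)))
Z = -26 (Z = Add(Add(-44, Mul(-20, -5, 1)), -82) = Add(Add(-44, 100), -82) = Add(56, -82) = -26)
Function('j')(d) = Mul(-26, Pow(d, 2))
Pow(Add(Function('j')(137), k), Rational(1, 2)) = Pow(Add(Mul(-26, Pow(137, 2)), -37253), Rational(1, 2)) = Pow(Add(Mul(-26, 18769), -37253), Rational(1, 2)) = Pow(Add(-487994, -37253), Rational(1, 2)) = Pow(-525247, Rational(1, 2)) = Mul(I, Pow(525247, Rational(1, 2)))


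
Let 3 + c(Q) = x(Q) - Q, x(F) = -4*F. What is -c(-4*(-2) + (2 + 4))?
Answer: 73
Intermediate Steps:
c(Q) = -3 - 5*Q (c(Q) = -3 + (-4*Q - Q) = -3 - 5*Q)
-c(-4*(-2) + (2 + 4)) = -(-3 - 5*(-4*(-2) + (2 + 4))) = -(-3 - 5*(8 + 6)) = -(-3 - 5*14) = -(-3 - 70) = -1*(-73) = 73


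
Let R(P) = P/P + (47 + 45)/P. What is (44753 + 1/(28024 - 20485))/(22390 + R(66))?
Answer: 3711321548/1856978837 ≈ 1.9986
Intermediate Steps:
R(P) = 1 + 92/P
(44753 + 1/(28024 - 20485))/(22390 + R(66)) = (44753 + 1/(28024 - 20485))/(22390 + (92 + 66)/66) = (44753 + 1/7539)/(22390 + (1/66)*158) = (44753 + 1/7539)/(22390 + 79/33) = 337392868/(7539*(738949/33)) = (337392868/7539)*(33/738949) = 3711321548/1856978837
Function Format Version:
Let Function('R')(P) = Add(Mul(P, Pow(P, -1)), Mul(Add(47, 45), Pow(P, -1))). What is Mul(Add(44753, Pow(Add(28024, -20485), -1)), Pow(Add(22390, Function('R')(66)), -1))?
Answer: Rational(3711321548, 1856978837) ≈ 1.9986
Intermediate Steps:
Function('R')(P) = Add(1, Mul(92, Pow(P, -1)))
Mul(Add(44753, Pow(Add(28024, -20485), -1)), Pow(Add(22390, Function('R')(66)), -1)) = Mul(Add(44753, Pow(Add(28024, -20485), -1)), Pow(Add(22390, Mul(Pow(66, -1), Add(92, 66))), -1)) = Mul(Add(44753, Pow(7539, -1)), Pow(Add(22390, Mul(Rational(1, 66), 158)), -1)) = Mul(Add(44753, Rational(1, 7539)), Pow(Add(22390, Rational(79, 33)), -1)) = Mul(Rational(337392868, 7539), Pow(Rational(738949, 33), -1)) = Mul(Rational(337392868, 7539), Rational(33, 738949)) = Rational(3711321548, 1856978837)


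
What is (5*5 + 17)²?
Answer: 1764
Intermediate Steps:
(5*5 + 17)² = (25 + 17)² = 42² = 1764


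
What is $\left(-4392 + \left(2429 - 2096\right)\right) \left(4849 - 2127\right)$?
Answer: $-11048598$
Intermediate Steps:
$\left(-4392 + \left(2429 - 2096\right)\right) \left(4849 - 2127\right) = \left(-4392 + 333\right) 2722 = \left(-4059\right) 2722 = -11048598$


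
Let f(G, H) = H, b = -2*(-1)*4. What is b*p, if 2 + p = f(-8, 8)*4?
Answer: 240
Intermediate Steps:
b = 8 (b = 2*4 = 8)
p = 30 (p = -2 + 8*4 = -2 + 32 = 30)
b*p = 8*30 = 240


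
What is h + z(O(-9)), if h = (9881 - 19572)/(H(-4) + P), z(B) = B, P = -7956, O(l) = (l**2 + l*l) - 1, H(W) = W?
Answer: 1291251/7960 ≈ 162.22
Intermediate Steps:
O(l) = -1 + 2*l**2 (O(l) = (l**2 + l**2) - 1 = 2*l**2 - 1 = -1 + 2*l**2)
h = 9691/7960 (h = (9881 - 19572)/(-4 - 7956) = -9691/(-7960) = -9691*(-1/7960) = 9691/7960 ≈ 1.2175)
h + z(O(-9)) = 9691/7960 + (-1 + 2*(-9)**2) = 9691/7960 + (-1 + 2*81) = 9691/7960 + (-1 + 162) = 9691/7960 + 161 = 1291251/7960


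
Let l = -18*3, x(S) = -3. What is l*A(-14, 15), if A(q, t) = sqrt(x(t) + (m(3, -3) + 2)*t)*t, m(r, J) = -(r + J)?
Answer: -2430*sqrt(3) ≈ -4208.9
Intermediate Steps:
m(r, J) = -J - r (m(r, J) = -(J + r) = -J - r)
A(q, t) = t*sqrt(-3 + 2*t) (A(q, t) = sqrt(-3 + ((-1*(-3) - 1*3) + 2)*t)*t = sqrt(-3 + ((3 - 3) + 2)*t)*t = sqrt(-3 + (0 + 2)*t)*t = sqrt(-3 + 2*t)*t = t*sqrt(-3 + 2*t))
l = -54
l*A(-14, 15) = -810*sqrt(-3 + 2*15) = -810*sqrt(-3 + 30) = -810*sqrt(27) = -810*3*sqrt(3) = -2430*sqrt(3)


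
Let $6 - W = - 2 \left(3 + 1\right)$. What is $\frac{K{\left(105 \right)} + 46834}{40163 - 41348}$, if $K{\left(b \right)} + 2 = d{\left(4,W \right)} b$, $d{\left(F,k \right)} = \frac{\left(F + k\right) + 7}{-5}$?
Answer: $- \frac{46307}{1185} \approx -39.078$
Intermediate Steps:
$W = 14$ ($W = 6 - - 2 \left(3 + 1\right) = 6 - \left(-2\right) 4 = 6 - -8 = 6 + 8 = 14$)
$d{\left(F,k \right)} = - \frac{7}{5} - \frac{F}{5} - \frac{k}{5}$ ($d{\left(F,k \right)} = \left(7 + F + k\right) \left(- \frac{1}{5}\right) = - \frac{7}{5} - \frac{F}{5} - \frac{k}{5}$)
$K{\left(b \right)} = -2 - 5 b$ ($K{\left(b \right)} = -2 + \left(- \frac{7}{5} - \frac{4}{5} - \frac{14}{5}\right) b = -2 - 5 b$)
$\frac{K{\left(105 \right)} + 46834}{40163 - 41348} = \frac{\left(-2 - 525\right) + 46834}{40163 - 41348} = \frac{\left(-2 - 525\right) + 46834}{-1185} = \left(-527 + 46834\right) \left(- \frac{1}{1185}\right) = 46307 \left(- \frac{1}{1185}\right) = - \frac{46307}{1185}$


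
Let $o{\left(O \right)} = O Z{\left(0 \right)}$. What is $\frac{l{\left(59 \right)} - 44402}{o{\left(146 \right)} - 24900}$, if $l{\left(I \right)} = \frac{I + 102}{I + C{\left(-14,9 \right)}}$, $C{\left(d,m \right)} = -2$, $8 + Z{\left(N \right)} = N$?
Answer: $\frac{2530753}{1485876} \approx 1.7032$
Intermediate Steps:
$Z{\left(N \right)} = -8 + N$
$l{\left(I \right)} = \frac{102 + I}{-2 + I}$ ($l{\left(I \right)} = \frac{I + 102}{I - 2} = \frac{102 + I}{-2 + I}$)
$o{\left(O \right)} = - 8 O$ ($o{\left(O \right)} = O \left(-8 + 0\right) = O \left(-8\right) = - 8 O$)
$\frac{l{\left(59 \right)} - 44402}{o{\left(146 \right)} - 24900} = \frac{\frac{102 + 59}{-2 + 59} - 44402}{\left(-8\right) 146 - 24900} = \frac{\frac{1}{57} \cdot 161 - 44402}{-1168 - 24900} = \frac{\frac{1}{57} \cdot 161 - 44402}{-26068} = \left(\frac{161}{57} - 44402\right) \left(- \frac{1}{26068}\right) = \left(- \frac{2530753}{57}\right) \left(- \frac{1}{26068}\right) = \frac{2530753}{1485876}$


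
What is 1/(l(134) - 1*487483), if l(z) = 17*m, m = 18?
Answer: -1/487177 ≈ -2.0526e-6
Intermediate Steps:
l(z) = 306 (l(z) = 17*18 = 306)
1/(l(134) - 1*487483) = 1/(306 - 1*487483) = 1/(306 - 487483) = 1/(-487177) = -1/487177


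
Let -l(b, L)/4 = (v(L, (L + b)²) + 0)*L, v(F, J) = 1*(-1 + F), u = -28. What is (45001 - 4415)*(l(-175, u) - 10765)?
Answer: -568731618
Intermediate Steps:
v(F, J) = -1 + F
l(b, L) = -4*L*(-1 + L) (l(b, L) = -4*((-1 + L) + 0)*L = -4*(-1 + L)*L = -4*L*(-1 + L))
(45001 - 4415)*(l(-175, u) - 10765) = (45001 - 4415)*(4*(-28)*(1 - 1*(-28)) - 10765) = 40586*(4*(-28)*(1 + 28) - 10765) = 40586*(4*(-28)*29 - 10765) = 40586*(-3248 - 10765) = 40586*(-14013) = -568731618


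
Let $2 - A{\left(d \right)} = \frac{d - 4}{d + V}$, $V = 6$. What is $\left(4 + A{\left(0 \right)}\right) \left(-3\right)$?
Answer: $-20$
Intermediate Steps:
$A{\left(d \right)} = 2 - \frac{-4 + d}{6 + d}$ ($A{\left(d \right)} = 2 - \frac{d - 4}{d + 6} = 2 - \frac{-4 + d}{6 + d}$)
$\left(4 + A{\left(0 \right)}\right) \left(-3\right) = \left(4 + \frac{16 + 0}{6 + 0}\right) \left(-3\right) = \left(4 + \frac{1}{6} \cdot 16\right) \left(-3\right) = \left(4 + \frac{8}{3}\right) \left(-3\right) = \frac{20}{3} \left(-3\right) = -20$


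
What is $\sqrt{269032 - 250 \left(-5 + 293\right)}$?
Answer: $2 \sqrt{49258} \approx 443.88$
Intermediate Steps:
$\sqrt{269032 - 250 \left(-5 + 293\right)} = \sqrt{269032 - 72000} = \sqrt{197032} = 2 \sqrt{49258}$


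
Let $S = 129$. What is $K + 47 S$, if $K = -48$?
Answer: $6015$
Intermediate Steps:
$K + 47 S = -48 + 47 \cdot 129 = -48 + 6063 = 6015$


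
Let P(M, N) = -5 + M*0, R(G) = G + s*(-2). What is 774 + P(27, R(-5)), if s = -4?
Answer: 769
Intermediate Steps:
R(G) = 8 + G (R(G) = G - 4*(-2) = G + 8 = 8 + G)
P(M, N) = -5 (P(M, N) = -5 + 0 = -5)
774 + P(27, R(-5)) = 774 - 5 = 769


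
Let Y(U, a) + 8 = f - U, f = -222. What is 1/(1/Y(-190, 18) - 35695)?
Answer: -40/1427801 ≈ -2.8015e-5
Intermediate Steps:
Y(U, a) = -230 - U (Y(U, a) = -8 + (-222 - U) = -230 - U)
1/(1/Y(-190, 18) - 35695) = 1/(1/(-230 - 1*(-190)) - 35695) = 1/(1/(-230 + 190) - 35695) = 1/(1/(-40) - 35695) = 1/(-1/40 - 35695) = 1/(-1427801/40) = -40/1427801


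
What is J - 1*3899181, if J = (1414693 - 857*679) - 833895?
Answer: -3900286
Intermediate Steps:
J = -1105 (J = (1414693 - 581903) - 833895 = 832790 - 833895 = -1105)
J - 1*3899181 = -1105 - 1*3899181 = -1105 - 3899181 = -3900286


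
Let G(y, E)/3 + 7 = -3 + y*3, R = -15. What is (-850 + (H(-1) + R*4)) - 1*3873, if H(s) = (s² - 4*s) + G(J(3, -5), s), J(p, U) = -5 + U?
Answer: -4898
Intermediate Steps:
G(y, E) = -30 + 9*y (G(y, E) = -21 + 3*(-3 + y*3) = -21 + 3*(-3 + 3*y) = -21 + (-9 + 9*y) = -30 + 9*y)
H(s) = -120 + s² - 4*s (H(s) = (s² - 4*s) + (-30 + 9*(-5 - 5)) = (s² - 4*s) + (-30 + 9*(-10)) = (s² - 4*s) + (-30 - 90) = (s² - 4*s) - 120 = -120 + s² - 4*s)
(-850 + (H(-1) + R*4)) - 1*3873 = (-850 + ((-120 + (-1)² - 4*(-1)) - 15*4)) - 1*3873 = (-850 + ((-120 + 1 + 4) - 60)) - 3873 = (-850 + (-115 - 60)) - 3873 = (-850 - 175) - 3873 = -1025 - 3873 = -4898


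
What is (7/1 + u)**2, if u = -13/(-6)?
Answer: 3025/36 ≈ 84.028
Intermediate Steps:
u = 13/6 (u = -13*(-1/6) = 13/6 ≈ 2.1667)
(7/1 + u)**2 = (7/1 + 13/6)**2 = (7*1 + 13/6)**2 = (7 + 13/6)**2 = (55/6)**2 = 3025/36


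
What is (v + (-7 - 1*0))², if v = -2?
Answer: 81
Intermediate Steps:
(v + (-7 - 1*0))² = (-2 + (-7 - 1*0))² = (-2 + (-7 + 0))² = (-2 - 7)² = (-9)² = 81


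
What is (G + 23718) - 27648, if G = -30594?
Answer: -34524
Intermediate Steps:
(G + 23718) - 27648 = (-30594 + 23718) - 27648 = -6876 - 27648 = -34524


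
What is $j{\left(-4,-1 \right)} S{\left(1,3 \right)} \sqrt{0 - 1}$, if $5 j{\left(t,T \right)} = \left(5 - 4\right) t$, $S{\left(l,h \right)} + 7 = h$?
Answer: $\frac{16 i}{5} \approx 3.2 i$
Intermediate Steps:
$S{\left(l,h \right)} = -7 + h$
$j{\left(t,T \right)} = \frac{t}{5}$ ($j{\left(t,T \right)} = \frac{\left(5 - 4\right) t}{5} = \frac{1 t}{5} = \frac{t}{5}$)
$j{\left(-4,-1 \right)} S{\left(1,3 \right)} \sqrt{0 - 1} = \frac{1}{5} \left(-4\right) \left(-7 + 3\right) \sqrt{0 - 1} = \left(- \frac{4}{5}\right) \left(-4\right) \sqrt{-1} = \frac{16 i}{5}$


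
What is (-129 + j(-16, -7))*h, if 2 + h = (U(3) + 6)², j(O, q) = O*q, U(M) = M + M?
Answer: -2414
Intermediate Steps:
U(M) = 2*M
h = 142 (h = -2 + (2*3 + 6)² = -2 + (6 + 6)² = -2 + 12² = -2 + 144 = 142)
(-129 + j(-16, -7))*h = (-129 - 16*(-7))*142 = (-129 + 112)*142 = -17*142 = -2414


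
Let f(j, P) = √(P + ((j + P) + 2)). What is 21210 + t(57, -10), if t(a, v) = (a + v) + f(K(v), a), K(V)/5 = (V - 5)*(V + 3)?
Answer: 21257 + √641 ≈ 21282.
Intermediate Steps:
K(V) = 5*(-5 + V)*(3 + V) (K(V) = 5*((V - 5)*(V + 3)) = 5*((-5 + V)*(3 + V)) = 5*(-5 + V)*(3 + V))
f(j, P) = √(2 + j + 2*P) (f(j, P) = √(P + ((P + j) + 2)) = √(P + (2 + P + j)) = √(2 + j + 2*P))
t(a, v) = a + v + √(-73 - 10*v + 2*a + 5*v²) (t(a, v) = (a + v) + √(2 + (-75 - 10*v + 5*v²) + 2*a) = (a + v) + √(-73 - 10*v + 2*a + 5*v²) = a + v + √(-73 - 10*v + 2*a + 5*v²))
21210 + t(57, -10) = 21210 + (57 - 10 + √(-73 - 10*(-10) + 2*57 + 5*(-10)²)) = 21210 + (57 - 10 + √(-73 + 100 + 114 + 5*100)) = 21210 + (57 - 10 + √(-73 + 100 + 114 + 500)) = 21210 + (57 - 10 + √641) = 21210 + (47 + √641) = 21257 + √641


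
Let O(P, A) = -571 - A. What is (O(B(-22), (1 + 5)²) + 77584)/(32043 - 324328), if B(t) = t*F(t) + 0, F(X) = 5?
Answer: -76977/292285 ≈ -0.26336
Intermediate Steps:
B(t) = 5*t (B(t) = t*5 + 0 = 5*t + 0 = 5*t)
(O(B(-22), (1 + 5)²) + 77584)/(32043 - 324328) = ((-571 - (1 + 5)²) + 77584)/(32043 - 324328) = ((-571 - 1*6²) + 77584)/(-292285) = ((-571 - 1*36) + 77584)*(-1/292285) = ((-571 - 36) + 77584)*(-1/292285) = (-607 + 77584)*(-1/292285) = 76977*(-1/292285) = -76977/292285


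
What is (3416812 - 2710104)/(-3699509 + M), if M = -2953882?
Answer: -706708/6653391 ≈ -0.10622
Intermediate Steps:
(3416812 - 2710104)/(-3699509 + M) = (3416812 - 2710104)/(-3699509 - 2953882) = 706708/(-6653391) = 706708*(-1/6653391) = -706708/6653391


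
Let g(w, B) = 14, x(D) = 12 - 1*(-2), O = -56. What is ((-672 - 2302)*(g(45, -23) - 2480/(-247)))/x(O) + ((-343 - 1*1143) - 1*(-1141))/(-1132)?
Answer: -9994743887/1957228 ≈ -5106.6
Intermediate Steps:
x(D) = 14 (x(D) = 12 + 2 = 14)
((-672 - 2302)*(g(45, -23) - 2480/(-247)))/x(O) + ((-343 - 1*1143) - 1*(-1141))/(-1132) = ((-672 - 2302)*(14 - 2480/(-247)))/14 + ((-343 - 1*1143) - 1*(-1141))/(-1132) = -2974*(14 - 2480*(-1/247))*(1/14) + ((-343 - 1143) + 1141)*(-1/1132) = -2974*(14 + 2480/247)*(1/14) + (-1486 + 1141)*(-1/1132) = -2974*5938/247*(1/14) - 345*(-1/1132) = -17659612/247*1/14 + 345/1132 = -8829806/1729 + 345/1132 = -9994743887/1957228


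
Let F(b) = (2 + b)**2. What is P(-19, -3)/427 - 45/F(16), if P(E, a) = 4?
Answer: -1991/15372 ≈ -0.12952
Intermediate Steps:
P(-19, -3)/427 - 45/F(16) = 4/427 - 45/(2 + 16)**2 = 4*(1/427) - 45/(18**2) = 4/427 - 45/324 = 4/427 - 45*1/324 = 4/427 - 5/36 = -1991/15372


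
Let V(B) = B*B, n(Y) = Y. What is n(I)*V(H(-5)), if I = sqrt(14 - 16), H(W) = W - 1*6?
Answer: 121*I*sqrt(2) ≈ 171.12*I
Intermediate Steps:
H(W) = -6 + W (H(W) = W - 6 = -6 + W)
I = I*sqrt(2) (I = sqrt(-2) = I*sqrt(2) ≈ 1.4142*I)
V(B) = B**2
n(I)*V(H(-5)) = (I*sqrt(2))*(-6 - 5)**2 = (I*sqrt(2))*(-11)**2 = (I*sqrt(2))*121 = 121*I*sqrt(2)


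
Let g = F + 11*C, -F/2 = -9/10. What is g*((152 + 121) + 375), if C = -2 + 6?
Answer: 148392/5 ≈ 29678.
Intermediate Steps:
F = 9/5 (F = -(-18)/10 = -2*(-9/10) = 9/5 ≈ 1.8000)
C = 4
g = 229/5 (g = 9/5 + 11*4 = 9/5 + 44 = 229/5 ≈ 45.800)
g*((152 + 121) + 375) = 229*((152 + 121) + 375)/5 = 229*(273 + 375)/5 = (229/5)*648 = 148392/5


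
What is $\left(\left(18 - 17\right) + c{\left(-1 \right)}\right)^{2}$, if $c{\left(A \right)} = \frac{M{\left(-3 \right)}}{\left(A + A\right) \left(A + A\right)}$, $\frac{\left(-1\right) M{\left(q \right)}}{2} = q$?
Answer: $\frac{25}{4} \approx 6.25$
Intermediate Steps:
$M{\left(q \right)} = - 2 q$
$c{\left(A \right)} = \frac{3}{2 A^{2}}$ ($c{\left(A \right)} = \frac{\left(-2\right) \left(-3\right)}{\left(A + A\right) \left(A + A\right)} = \frac{6}{2 A 2 A} = \frac{6}{4 A^{2}} = 6 \frac{1}{4 A^{2}} = \frac{3}{2 A^{2}}$)
$\left(\left(18 - 17\right) + c{\left(-1 \right)}\right)^{2} = \left(\left(18 - 17\right) + \frac{3}{2 \cdot 1}\right)^{2} = \left(\left(18 - 17\right) + \frac{3}{2} \cdot 1\right)^{2} = \left(1 + \frac{3}{2}\right)^{2} = \left(\frac{5}{2}\right)^{2} = \frac{25}{4}$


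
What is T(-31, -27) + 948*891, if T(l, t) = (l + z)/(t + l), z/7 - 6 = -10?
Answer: 48990803/58 ≈ 8.4467e+5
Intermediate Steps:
z = -28 (z = 42 + 7*(-10) = 42 - 70 = -28)
T(l, t) = (-28 + l)/(l + t) (T(l, t) = (l - 28)/(t + l) = (-28 + l)/(l + t))
T(-31, -27) + 948*891 = (-28 - 31)/(-31 - 27) + 948*891 = -59/(-58) + 844668 = -1/58*(-59) + 844668 = 59/58 + 844668 = 48990803/58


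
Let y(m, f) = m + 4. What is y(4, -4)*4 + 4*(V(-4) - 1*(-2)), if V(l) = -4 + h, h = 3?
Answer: 36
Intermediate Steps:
y(m, f) = 4 + m
V(l) = -1 (V(l) = -4 + 3 = -1)
y(4, -4)*4 + 4*(V(-4) - 1*(-2)) = (4 + 4)*4 + 4*(-1 - 1*(-2)) = 8*4 + 4*(-1 + 2) = 32 + 4*1 = 32 + 4 = 36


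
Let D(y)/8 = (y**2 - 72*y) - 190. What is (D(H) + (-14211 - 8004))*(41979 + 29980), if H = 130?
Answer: 2632620015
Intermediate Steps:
D(y) = -1520 - 576*y + 8*y**2 (D(y) = 8*((y**2 - 72*y) - 190) = 8*(-190 + y**2 - 72*y) = -1520 - 576*y + 8*y**2)
(D(H) + (-14211 - 8004))*(41979 + 29980) = ((-1520 - 576*130 + 8*130**2) + (-14211 - 8004))*(41979 + 29980) = ((-1520 - 74880 + 8*16900) - 22215)*71959 = ((-1520 - 74880 + 135200) - 22215)*71959 = (58800 - 22215)*71959 = 36585*71959 = 2632620015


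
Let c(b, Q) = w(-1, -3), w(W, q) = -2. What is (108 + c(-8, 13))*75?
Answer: 7950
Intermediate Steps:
c(b, Q) = -2
(108 + c(-8, 13))*75 = (108 - 2)*75 = 106*75 = 7950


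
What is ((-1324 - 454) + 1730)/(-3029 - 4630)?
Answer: 16/2553 ≈ 0.0062671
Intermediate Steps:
((-1324 - 454) + 1730)/(-3029 - 4630) = (-1778 + 1730)/(-7659) = -48*(-1/7659) = 16/2553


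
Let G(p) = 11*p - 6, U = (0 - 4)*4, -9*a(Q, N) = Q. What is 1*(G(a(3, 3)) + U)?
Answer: -77/3 ≈ -25.667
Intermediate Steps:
a(Q, N) = -Q/9
U = -16 (U = -4*4 = -16)
G(p) = -6 + 11*p
1*(G(a(3, 3)) + U) = 1*((-6 + 11*(-⅑*3)) - 16) = 1*((-6 + 11*(-⅓)) - 16) = 1*((-6 - 11/3) - 16) = 1*(-29/3 - 16) = 1*(-77/3) = -77/3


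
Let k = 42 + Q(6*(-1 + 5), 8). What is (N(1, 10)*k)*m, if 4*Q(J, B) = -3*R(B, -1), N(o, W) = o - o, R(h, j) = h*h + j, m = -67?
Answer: 0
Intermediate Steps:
R(h, j) = j + h**2 (R(h, j) = h**2 + j = j + h**2)
N(o, W) = 0
Q(J, B) = 3/4 - 3*B**2/4 (Q(J, B) = (-3*(-1 + B**2))/4 = (3 - 3*B**2)/4 = 3/4 - 3*B**2/4)
k = -21/4 (k = 42 + (3/4 - 3/4*8**2) = 42 + (3/4 - 3/4*64) = 42 + (3/4 - 48) = 42 - 189/4 = -21/4 ≈ -5.2500)
(N(1, 10)*k)*m = (0*(-21/4))*(-67) = 0*(-67) = 0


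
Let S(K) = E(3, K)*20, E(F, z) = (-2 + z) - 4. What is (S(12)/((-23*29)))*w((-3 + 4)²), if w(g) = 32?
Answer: -3840/667 ≈ -5.7571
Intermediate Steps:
E(F, z) = -6 + z
S(K) = -120 + 20*K (S(K) = (-6 + K)*20 = -120 + 20*K)
(S(12)/((-23*29)))*w((-3 + 4)²) = ((-120 + 20*12)/((-23*29)))*32 = ((-120 + 240)/(-667))*32 = (120*(-1/667))*32 = -120/667*32 = -3840/667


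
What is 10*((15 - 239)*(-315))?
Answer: 705600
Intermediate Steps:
10*((15 - 239)*(-315)) = 10*(-224*(-315)) = 10*70560 = 705600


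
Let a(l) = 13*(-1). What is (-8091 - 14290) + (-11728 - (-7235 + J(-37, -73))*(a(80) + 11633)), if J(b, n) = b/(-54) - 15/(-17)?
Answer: 38564434679/459 ≈ 8.4018e+7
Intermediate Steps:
J(b, n) = 15/17 - b/54 (J(b, n) = b*(-1/54) - 15*(-1/17) = -b/54 + 15/17 = 15/17 - b/54)
a(l) = -13
(-8091 - 14290) + (-11728 - (-7235 + J(-37, -73))*(a(80) + 11633)) = (-8091 - 14290) + (-11728 - (-7235 + (15/17 - 1/54*(-37)))*(-13 + 11633)) = -22381 + (-11728 - (-7235 + (15/17 + 37/54))*11620) = -22381 + (-11728 - (-7235 + 1439/918)*11620) = -22381 + (-11728 - (-6640291)*11620/918) = -22381 + (-11728 - 1*(-38580090710/459)) = -22381 + (-11728 + 38580090710/459) = -22381 + 38574707558/459 = 38564434679/459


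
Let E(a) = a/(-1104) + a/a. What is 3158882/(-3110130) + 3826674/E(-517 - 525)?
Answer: 3284799500962927/1668584745 ≈ 1.9686e+6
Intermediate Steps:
E(a) = 1 - a/1104 (E(a) = a*(-1/1104) + 1 = -a/1104 + 1 = 1 - a/1104)
3158882/(-3110130) + 3826674/E(-517 - 525) = 3158882/(-3110130) + 3826674/(1 - (-517 - 525)/1104) = 3158882*(-1/3110130) + 3826674/(1 - 1/1104*(-1042)) = -1579441/1555065 + 3826674/(1 + 521/552) = -1579441/1555065 + 3826674/(1073/552) = -1579441/1555065 + 3826674*(552/1073) = -1579441/1555065 + 2112324048/1073 = 3284799500962927/1668584745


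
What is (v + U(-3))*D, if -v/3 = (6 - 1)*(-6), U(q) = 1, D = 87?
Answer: 7917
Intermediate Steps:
v = 90 (v = -3*(6 - 1)*(-6) = -15*(-6) = -3*(-30) = 90)
(v + U(-3))*D = (90 + 1)*87 = 91*87 = 7917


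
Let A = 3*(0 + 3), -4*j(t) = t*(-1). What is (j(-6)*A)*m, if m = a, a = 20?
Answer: -270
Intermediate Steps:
m = 20
j(t) = t/4 (j(t) = -t*(-1)/4 = -(-1)*t/4 = t/4)
A = 9 (A = 3*3 = 9)
(j(-6)*A)*m = (((1/4)*(-6))*9)*20 = -3/2*9*20 = -27/2*20 = -270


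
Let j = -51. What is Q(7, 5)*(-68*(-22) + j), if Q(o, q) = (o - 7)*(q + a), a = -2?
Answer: 0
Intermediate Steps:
Q(o, q) = (-7 + o)*(-2 + q) (Q(o, q) = (o - 7)*(q - 2) = (-7 + o)*(-2 + q))
Q(7, 5)*(-68*(-22) + j) = (14 - 7*5 - 2*7 + 7*5)*(-68*(-22) - 51) = (14 - 35 - 14 + 35)*(1496 - 51) = 0*1445 = 0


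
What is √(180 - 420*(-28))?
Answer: 2*√2985 ≈ 109.27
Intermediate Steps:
√(180 - 420*(-28)) = √(180 + 11760) = √11940 = 2*√2985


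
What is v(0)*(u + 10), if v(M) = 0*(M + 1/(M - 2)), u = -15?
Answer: 0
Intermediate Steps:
v(M) = 0 (v(M) = 0*(M + 1/(-2 + M)) = 0)
v(0)*(u + 10) = 0*(-15 + 10) = 0*(-5) = 0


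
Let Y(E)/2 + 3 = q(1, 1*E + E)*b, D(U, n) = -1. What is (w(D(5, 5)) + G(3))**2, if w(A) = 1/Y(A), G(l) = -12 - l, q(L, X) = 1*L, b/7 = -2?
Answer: 261121/1156 ≈ 225.88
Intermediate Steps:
b = -14 (b = 7*(-2) = -14)
q(L, X) = L
Y(E) = -34 (Y(E) = -6 + 2*(1*(-14)) = -6 + 2*(-14) = -6 - 28 = -34)
w(A) = -1/34 (w(A) = 1/(-34) = -1/34)
(w(D(5, 5)) + G(3))**2 = (-1/34 + (-12 - 1*3))**2 = (-1/34 + (-12 - 3))**2 = (-1/34 - 15)**2 = (-511/34)**2 = 261121/1156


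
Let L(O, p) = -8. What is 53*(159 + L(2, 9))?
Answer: 8003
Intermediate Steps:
53*(159 + L(2, 9)) = 53*(159 - 8) = 53*151 = 8003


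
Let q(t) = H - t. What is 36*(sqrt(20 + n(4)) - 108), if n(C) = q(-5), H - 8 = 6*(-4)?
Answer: -3780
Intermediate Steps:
H = -16 (H = 8 + 6*(-4) = 8 - 24 = -16)
q(t) = -16 - t
n(C) = -11 (n(C) = -16 - 1*(-5) = -16 + 5 = -11)
36*(sqrt(20 + n(4)) - 108) = 36*(sqrt(20 - 11) - 108) = 36*(sqrt(9) - 108) = 36*(3 - 108) = 36*(-105) = -3780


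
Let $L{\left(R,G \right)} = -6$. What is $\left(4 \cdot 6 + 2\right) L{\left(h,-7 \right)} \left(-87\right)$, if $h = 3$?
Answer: $13572$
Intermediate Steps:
$\left(4 \cdot 6 + 2\right) L{\left(h,-7 \right)} \left(-87\right) = \left(4 \cdot 6 + 2\right) \left(-6\right) \left(-87\right) = \left(24 + 2\right) \left(-6\right) \left(-87\right) = 26 \left(-6\right) \left(-87\right) = \left(-156\right) \left(-87\right) = 13572$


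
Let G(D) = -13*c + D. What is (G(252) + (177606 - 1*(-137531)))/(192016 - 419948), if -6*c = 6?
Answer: -157701/113966 ≈ -1.3838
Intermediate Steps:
c = -1 (c = -⅙*6 = -1)
G(D) = 13 + D (G(D) = -13*(-1) + D = 13 + D)
(G(252) + (177606 - 1*(-137531)))/(192016 - 419948) = ((13 + 252) + (177606 - 1*(-137531)))/(192016 - 419948) = (265 + (177606 + 137531))/(-227932) = (265 + 315137)*(-1/227932) = 315402*(-1/227932) = -157701/113966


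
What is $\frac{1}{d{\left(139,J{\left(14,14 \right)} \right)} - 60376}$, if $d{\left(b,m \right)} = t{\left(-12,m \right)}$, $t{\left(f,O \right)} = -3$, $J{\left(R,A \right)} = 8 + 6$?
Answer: $- \frac{1}{60379} \approx -1.6562 \cdot 10^{-5}$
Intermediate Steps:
$J{\left(R,A \right)} = 14$
$d{\left(b,m \right)} = -3$
$\frac{1}{d{\left(139,J{\left(14,14 \right)} \right)} - 60376} = \frac{1}{-3 - 60376} = \frac{1}{-60379} = - \frac{1}{60379}$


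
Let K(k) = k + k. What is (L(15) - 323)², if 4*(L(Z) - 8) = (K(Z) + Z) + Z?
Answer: 90000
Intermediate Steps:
K(k) = 2*k
L(Z) = 8 + Z (L(Z) = 8 + ((2*Z + Z) + Z)/4 = 8 + (3*Z + Z)/4 = 8 + (4*Z)/4 = 8 + Z)
(L(15) - 323)² = ((8 + 15) - 323)² = (23 - 323)² = (-300)² = 90000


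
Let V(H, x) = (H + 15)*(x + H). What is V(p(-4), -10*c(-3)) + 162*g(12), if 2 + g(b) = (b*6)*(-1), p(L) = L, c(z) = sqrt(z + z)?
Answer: -12032 - 110*I*sqrt(6) ≈ -12032.0 - 269.44*I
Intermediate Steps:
c(z) = sqrt(2)*sqrt(z) (c(z) = sqrt(2*z) = sqrt(2)*sqrt(z))
V(H, x) = (15 + H)*(H + x)
g(b) = -2 - 6*b (g(b) = -2 + (b*6)*(-1) = -2 + (6*b)*(-1) = -2 - 6*b)
V(p(-4), -10*c(-3)) + 162*g(12) = ((-4)**2 + 15*(-4) + 15*(-10*sqrt(2)*sqrt(-3)) - (-40)*sqrt(2)*sqrt(-3)) + 162*(-2 - 6*12) = (16 - 60 + 15*(-10*sqrt(2)*I*sqrt(3)) - (-40)*sqrt(2)*(I*sqrt(3))) + 162*(-2 - 72) = (16 - 60 + 15*(-10*I*sqrt(6)) - (-40)*I*sqrt(6)) + 162*(-74) = (16 - 60 + 15*(-10*I*sqrt(6)) - (-40)*I*sqrt(6)) - 11988 = (16 - 60 - 150*I*sqrt(6) + 40*I*sqrt(6)) - 11988 = (-44 - 110*I*sqrt(6)) - 11988 = -12032 - 110*I*sqrt(6)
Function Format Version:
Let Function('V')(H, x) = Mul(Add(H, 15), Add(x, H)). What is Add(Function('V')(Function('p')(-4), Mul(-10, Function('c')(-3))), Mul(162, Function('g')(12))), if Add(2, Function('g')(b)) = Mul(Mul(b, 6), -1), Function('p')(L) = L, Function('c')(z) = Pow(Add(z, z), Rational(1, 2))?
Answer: Add(-12032, Mul(-110, I, Pow(6, Rational(1, 2)))) ≈ Add(-12032., Mul(-269.44, I))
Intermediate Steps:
Function('c')(z) = Mul(Pow(2, Rational(1, 2)), Pow(z, Rational(1, 2))) (Function('c')(z) = Pow(Mul(2, z), Rational(1, 2)) = Mul(Pow(2, Rational(1, 2)), Pow(z, Rational(1, 2))))
Function('V')(H, x) = Mul(Add(15, H), Add(H, x))
Function('g')(b) = Add(-2, Mul(-6, b)) (Function('g')(b) = Add(-2, Mul(Mul(b, 6), -1)) = Add(-2, Mul(Mul(6, b), -1)) = Add(-2, Mul(-6, b)))
Add(Function('V')(Function('p')(-4), Mul(-10, Function('c')(-3))), Mul(162, Function('g')(12))) = Add(Add(Pow(-4, 2), Mul(15, -4), Mul(15, Mul(-10, Mul(Pow(2, Rational(1, 2)), Pow(-3, Rational(1, 2))))), Mul(-4, Mul(-10, Mul(Pow(2, Rational(1, 2)), Pow(-3, Rational(1, 2)))))), Mul(162, Add(-2, Mul(-6, 12)))) = Add(Add(16, -60, Mul(15, Mul(-10, Mul(Pow(2, Rational(1, 2)), Mul(I, Pow(3, Rational(1, 2)))))), Mul(-4, Mul(-10, Mul(Pow(2, Rational(1, 2)), Mul(I, Pow(3, Rational(1, 2))))))), Mul(162, Add(-2, -72))) = Add(Add(16, -60, Mul(15, Mul(-10, Mul(I, Pow(6, Rational(1, 2))))), Mul(-4, Mul(-10, Mul(I, Pow(6, Rational(1, 2)))))), Mul(162, -74)) = Add(Add(16, -60, Mul(15, Mul(-10, I, Pow(6, Rational(1, 2)))), Mul(-4, Mul(-10, I, Pow(6, Rational(1, 2))))), -11988) = Add(Add(16, -60, Mul(-150, I, Pow(6, Rational(1, 2))), Mul(40, I, Pow(6, Rational(1, 2)))), -11988) = Add(Add(-44, Mul(-110, I, Pow(6, Rational(1, 2)))), -11988) = Add(-12032, Mul(-110, I, Pow(6, Rational(1, 2))))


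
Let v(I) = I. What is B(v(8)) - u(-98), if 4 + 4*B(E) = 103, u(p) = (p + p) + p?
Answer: 1275/4 ≈ 318.75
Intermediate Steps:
u(p) = 3*p (u(p) = 2*p + p = 3*p)
B(E) = 99/4 (B(E) = -1 + (¼)*103 = -1 + 103/4 = 99/4)
B(v(8)) - u(-98) = 99/4 - 3*(-98) = 99/4 - 1*(-294) = 99/4 + 294 = 1275/4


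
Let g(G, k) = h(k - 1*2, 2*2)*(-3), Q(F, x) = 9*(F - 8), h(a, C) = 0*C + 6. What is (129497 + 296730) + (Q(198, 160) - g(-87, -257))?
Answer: 427955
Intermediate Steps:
h(a, C) = 6 (h(a, C) = 0 + 6 = 6)
Q(F, x) = -72 + 9*F (Q(F, x) = 9*(-8 + F) = -72 + 9*F)
g(G, k) = -18 (g(G, k) = 6*(-3) = -18)
(129497 + 296730) + (Q(198, 160) - g(-87, -257)) = (129497 + 296730) + ((-72 + 9*198) - 1*(-18)) = 426227 + ((-72 + 1782) + 18) = 426227 + (1710 + 18) = 426227 + 1728 = 427955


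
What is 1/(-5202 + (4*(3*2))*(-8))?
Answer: -1/5394 ≈ -0.00018539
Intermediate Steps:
1/(-5202 + (4*(3*2))*(-8)) = 1/(-5202 + (4*6)*(-8)) = 1/(-5202 + 24*(-8)) = 1/(-5202 - 192) = 1/(-5394) = -1/5394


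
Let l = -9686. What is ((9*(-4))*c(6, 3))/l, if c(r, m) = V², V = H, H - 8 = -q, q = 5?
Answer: 162/4843 ≈ 0.033450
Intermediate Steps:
H = 3 (H = 8 - 1*5 = 8 - 5 = 3)
V = 3
c(r, m) = 9 (c(r, m) = 3² = 9)
((9*(-4))*c(6, 3))/l = ((9*(-4))*9)/(-9686) = -36*9*(-1/9686) = -324*(-1/9686) = 162/4843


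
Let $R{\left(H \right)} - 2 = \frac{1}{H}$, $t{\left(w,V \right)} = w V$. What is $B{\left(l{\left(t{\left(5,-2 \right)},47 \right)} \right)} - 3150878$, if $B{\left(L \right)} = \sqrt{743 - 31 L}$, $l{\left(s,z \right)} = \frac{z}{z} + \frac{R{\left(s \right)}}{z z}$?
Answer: $-3150878 + \frac{3 \sqrt{17474990}}{470} \approx -3.1509 \cdot 10^{6}$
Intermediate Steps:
$t{\left(w,V \right)} = V w$
$R{\left(H \right)} = 2 + \frac{1}{H}$
$l{\left(s,z \right)} = 1 + \frac{2 + \frac{1}{s}}{z^{2}}$ ($l{\left(s,z \right)} = \frac{z}{z} + \frac{2 + \frac{1}{s}}{z z} = 1 + \frac{2 + \frac{1}{s}}{z^{2}}$)
$B{\left(l{\left(t{\left(5,-2 \right)},47 \right)} \right)} - 3150878 = \sqrt{743 - 31 \left(1 + \frac{2}{2209} + \frac{1}{\left(-2\right) 5 \cdot 2209}\right)} - 3150878 = \sqrt{743 - 31 \left(1 + 2 \cdot \frac{1}{2209} + \frac{1}{-10} \cdot \frac{1}{2209}\right)} - 3150878 = \sqrt{743 - 31 \left(1 + \frac{2}{2209} - \frac{1}{22090}\right)} - 3150878 = \sqrt{743 - \frac{685379}{22090}} - 3150878 = \sqrt{\frac{15727491}{22090}} - 3150878 = \frac{3 \sqrt{17474990}}{470} - 3150878 = -3150878 + \frac{3 \sqrt{17474990}}{470}$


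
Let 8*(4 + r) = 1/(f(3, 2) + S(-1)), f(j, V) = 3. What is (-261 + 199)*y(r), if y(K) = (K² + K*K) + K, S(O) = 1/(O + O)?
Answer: -168981/100 ≈ -1689.8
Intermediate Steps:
S(O) = 1/(2*O)
r = -79/20 (r = -4 + 1/(8*(3 + (½)/(-1))) = -4 + 1/(8*(3 + (½)*(-1))) = -4 + 1/(8*(3 - ½)) = -4 + 1/(8*(5/2)) = -4 + (⅛)*(⅖) = -4 + 1/20 = -79/20 ≈ -3.9500)
y(K) = K + 2*K² (y(K) = (K² + K²) + K = 2*K² + K = K + 2*K²)
(-261 + 199)*y(r) = (-261 + 199)*(-79*(1 + 2*(-79/20))/20) = -(-2449)*(1 - 79/10)/10 = -(-2449)*(-69)/(10*10) = -62*5451/200 = -168981/100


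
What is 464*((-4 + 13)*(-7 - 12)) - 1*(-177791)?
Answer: 98447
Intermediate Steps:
464*((-4 + 13)*(-7 - 12)) - 1*(-177791) = 464*(9*(-19)) + 177791 = 464*(-171) + 177791 = -79344 + 177791 = 98447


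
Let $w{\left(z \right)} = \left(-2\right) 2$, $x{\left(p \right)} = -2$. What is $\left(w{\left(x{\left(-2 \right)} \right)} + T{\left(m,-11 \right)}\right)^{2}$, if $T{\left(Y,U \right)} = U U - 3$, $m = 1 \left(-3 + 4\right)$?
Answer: $12996$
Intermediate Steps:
$m = 1$ ($m = 1 \cdot 1 = 1$)
$T{\left(Y,U \right)} = -3 + U^{2}$ ($T{\left(Y,U \right)} = U^{2} - 3 = -3 + U^{2}$)
$w{\left(z \right)} = -4$
$\left(w{\left(x{\left(-2 \right)} \right)} + T{\left(m,-11 \right)}\right)^{2} = \left(-4 - \left(3 - \left(-11\right)^{2}\right)\right)^{2} = \left(-4 + \left(-3 + 121\right)\right)^{2} = \left(-4 + 118\right)^{2} = 114^{2} = 12996$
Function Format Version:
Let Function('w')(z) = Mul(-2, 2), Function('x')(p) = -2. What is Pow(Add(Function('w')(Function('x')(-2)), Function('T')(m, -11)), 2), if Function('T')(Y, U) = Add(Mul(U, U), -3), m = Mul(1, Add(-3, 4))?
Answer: 12996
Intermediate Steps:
m = 1 (m = Mul(1, 1) = 1)
Function('T')(Y, U) = Add(-3, Pow(U, 2)) (Function('T')(Y, U) = Add(Pow(U, 2), -3) = Add(-3, Pow(U, 2)))
Function('w')(z) = -4
Pow(Add(Function('w')(Function('x')(-2)), Function('T')(m, -11)), 2) = Pow(Add(-4, Add(-3, Pow(-11, 2))), 2) = Pow(Add(-4, Add(-3, 121)), 2) = Pow(Add(-4, 118), 2) = Pow(114, 2) = 12996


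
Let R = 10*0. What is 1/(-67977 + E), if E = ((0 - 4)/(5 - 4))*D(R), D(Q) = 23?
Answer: -1/68069 ≈ -1.4691e-5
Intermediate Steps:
R = 0
E = -92 (E = ((0 - 4)/(5 - 4))*23 = -4/1*23 = -4*1*23 = -4*23 = -92)
1/(-67977 + E) = 1/(-67977 - 92) = 1/(-68069) = -1/68069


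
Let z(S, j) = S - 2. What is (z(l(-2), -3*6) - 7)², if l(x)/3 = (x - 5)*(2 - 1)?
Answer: 900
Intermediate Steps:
l(x) = -15 + 3*x (l(x) = 3*((x - 5)*(2 - 1)) = 3*((-5 + x)*1) = 3*(-5 + x) = -15 + 3*x)
z(S, j) = -2 + S
(z(l(-2), -3*6) - 7)² = ((-2 + (-15 + 3*(-2))) - 7)² = ((-2 + (-15 - 6)) - 7)² = ((-2 - 21) - 7)² = (-23 - 7)² = (-30)² = 900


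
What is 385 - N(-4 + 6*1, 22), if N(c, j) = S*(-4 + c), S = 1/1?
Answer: 387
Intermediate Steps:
S = 1
N(c, j) = -4 + c (N(c, j) = 1*(-4 + c) = -4 + c)
385 - N(-4 + 6*1, 22) = 385 - (-4 + (-4 + 6*1)) = 385 - (-4 + (-4 + 6)) = 385 - (-4 + 2) = 385 - 1*(-2) = 385 + 2 = 387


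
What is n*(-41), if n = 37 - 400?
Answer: 14883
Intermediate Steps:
n = -363
n*(-41) = -363*(-41) = 14883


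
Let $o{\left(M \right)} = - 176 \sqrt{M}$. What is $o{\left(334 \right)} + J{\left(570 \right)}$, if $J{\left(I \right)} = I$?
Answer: $570 - 176 \sqrt{334} \approx -2646.5$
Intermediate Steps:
$o{\left(334 \right)} + J{\left(570 \right)} = - 176 \sqrt{334} + 570 = 570 - 176 \sqrt{334}$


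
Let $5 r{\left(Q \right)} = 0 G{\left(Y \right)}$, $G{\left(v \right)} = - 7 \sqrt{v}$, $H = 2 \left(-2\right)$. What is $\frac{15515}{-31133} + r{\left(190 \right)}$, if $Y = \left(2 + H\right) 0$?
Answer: $- \frac{15515}{31133} \approx -0.49835$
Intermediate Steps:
$H = -4$
$Y = 0$ ($Y = \left(2 - 4\right) 0 = \left(-2\right) 0 = 0$)
$r{\left(Q \right)} = 0$ ($r{\left(Q \right)} = \frac{0 \left(- 7 \sqrt{0}\right)}{5} = \frac{0 \left(\left(-7\right) 0\right)}{5} = \frac{0 \cdot 0}{5} = \frac{1}{5} \cdot 0 = 0$)
$\frac{15515}{-31133} + r{\left(190 \right)} = \frac{15515}{-31133} + 0 = 15515 \left(- \frac{1}{31133}\right) + 0 = - \frac{15515}{31133} + 0 = - \frac{15515}{31133}$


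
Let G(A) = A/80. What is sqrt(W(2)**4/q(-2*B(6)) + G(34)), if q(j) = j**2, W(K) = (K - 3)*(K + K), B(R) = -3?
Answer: sqrt(27130)/60 ≈ 2.7452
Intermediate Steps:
G(A) = A/80 (G(A) = A*(1/80) = A/80)
W(K) = 2*K*(-3 + K) (W(K) = (-3 + K)*(2*K) = 2*K*(-3 + K))
sqrt(W(2)**4/q(-2*B(6)) + G(34)) = sqrt((2*2*(-3 + 2))**4/((-2*(-3))**2) + (1/80)*34) = sqrt((2*2*(-1))**4/(6**2) + 17/40) = sqrt((-4)**4/36 + 17/40) = sqrt(256*(1/36) + 17/40) = sqrt(64/9 + 17/40) = sqrt(2713/360) = sqrt(27130)/60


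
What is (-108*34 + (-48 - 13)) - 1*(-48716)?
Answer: 44983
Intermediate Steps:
(-108*34 + (-48 - 13)) - 1*(-48716) = (-3672 - 61) + 48716 = -3733 + 48716 = 44983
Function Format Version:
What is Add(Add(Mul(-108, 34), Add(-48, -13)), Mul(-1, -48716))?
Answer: 44983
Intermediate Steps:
Add(Add(Mul(-108, 34), Add(-48, -13)), Mul(-1, -48716)) = Add(Add(-3672, -61), 48716) = Add(-3733, 48716) = 44983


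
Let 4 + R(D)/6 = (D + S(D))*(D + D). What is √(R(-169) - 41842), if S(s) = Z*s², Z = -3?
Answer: √174065990 ≈ 13193.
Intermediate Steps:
S(s) = -3*s²
R(D) = -24 + 12*D*(D - 3*D²) (R(D) = -24 + 6*((D - 3*D²)*(D + D)) = -24 + 6*((D - 3*D²)*(2*D)) = -24 + 6*(2*D*(D - 3*D²)) = -24 + 12*D*(D - 3*D²))
√(R(-169) - 41842) = √((-24 - 36*(-169)³ + 12*(-169)²) - 41842) = √((-24 - 36*(-4826809) + 12*28561) - 41842) = √((-24 + 173765124 + 342732) - 41842) = √(174107832 - 41842) = √174065990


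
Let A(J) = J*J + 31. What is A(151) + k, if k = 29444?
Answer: 52276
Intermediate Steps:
A(J) = 31 + J² (A(J) = J² + 31 = 31 + J²)
A(151) + k = (31 + 151²) + 29444 = (31 + 22801) + 29444 = 22832 + 29444 = 52276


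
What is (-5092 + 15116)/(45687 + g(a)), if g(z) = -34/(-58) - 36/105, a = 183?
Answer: 1271795/5796569 ≈ 0.21940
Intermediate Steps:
g(z) = 247/1015 (g(z) = -34*(-1/58) - 36*1/105 = 17/29 - 12/35 = 247/1015)
(-5092 + 15116)/(45687 + g(a)) = (-5092 + 15116)/(45687 + 247/1015) = 10024/(46372552/1015) = 10024*(1015/46372552) = 1271795/5796569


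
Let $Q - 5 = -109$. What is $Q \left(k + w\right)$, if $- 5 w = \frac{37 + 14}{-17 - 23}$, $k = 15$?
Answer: $- \frac{39663}{25} \approx -1586.5$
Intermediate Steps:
$w = \frac{51}{200}$ ($w = - \frac{\left(37 + 14\right) \frac{1}{-17 - 23}}{5} = - \frac{51 \frac{1}{-40}}{5} = - \frac{51 \left(- \frac{1}{40}\right)}{5} = \left(- \frac{1}{5}\right) \left(- \frac{51}{40}\right) = \frac{51}{200} \approx 0.255$)
$Q = -104$ ($Q = 5 - 109 = -104$)
$Q \left(k + w\right) = - 104 \left(15 + \frac{51}{200}\right) = \left(-104\right) \frac{3051}{200} = - \frac{39663}{25}$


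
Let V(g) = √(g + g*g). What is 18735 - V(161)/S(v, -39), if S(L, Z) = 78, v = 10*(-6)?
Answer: 18735 - 3*√322/26 ≈ 18733.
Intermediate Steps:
V(g) = √(g + g²)
v = -60
18735 - V(161)/S(v, -39) = 18735 - √(161*(1 + 161))/78 = 18735 - √(161*162)/78 = 18735 - √26082/78 = 18735 - 9*√322/78 = 18735 - 3*√322/26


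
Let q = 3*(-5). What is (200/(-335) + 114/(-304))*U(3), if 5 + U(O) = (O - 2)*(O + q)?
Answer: 8857/536 ≈ 16.524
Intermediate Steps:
q = -15
U(O) = -5 + (-15 + O)*(-2 + O) (U(O) = -5 + (O - 2)*(O - 15) = -5 + (-2 + O)*(-15 + O) = -5 + (-15 + O)*(-2 + O))
(200/(-335) + 114/(-304))*U(3) = (200/(-335) + 114/(-304))*(25 + 3**2 - 17*3) = (200*(-1/335) + 114*(-1/304))*(25 + 9 - 51) = (-40/67 - 3/8)*(-17) = -521/536*(-17) = 8857/536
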